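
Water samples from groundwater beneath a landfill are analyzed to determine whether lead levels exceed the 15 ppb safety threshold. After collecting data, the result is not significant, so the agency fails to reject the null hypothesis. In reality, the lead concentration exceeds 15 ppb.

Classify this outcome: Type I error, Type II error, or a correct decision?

The conventional null hypothesis here is that the lead concentration is at or below 15 ppb (safe).
H₀ was not rejected, but H₀ is actually false.
Failing to reject a false null hypothesis is a Type II error (false negative).

Type II error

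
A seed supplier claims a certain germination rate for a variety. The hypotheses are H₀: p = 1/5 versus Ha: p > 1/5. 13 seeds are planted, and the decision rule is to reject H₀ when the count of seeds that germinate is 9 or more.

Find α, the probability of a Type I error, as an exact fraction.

40529/244140625

Under H₀, Y ~ Binomial(13, 1/5), and α = P(Y ≥ 9).
P(Y ≥ 9) = Σ_{j=9}^{13} C(13,j)·(1/5)^j·(4/5)^{13-j} = 40529/244140625.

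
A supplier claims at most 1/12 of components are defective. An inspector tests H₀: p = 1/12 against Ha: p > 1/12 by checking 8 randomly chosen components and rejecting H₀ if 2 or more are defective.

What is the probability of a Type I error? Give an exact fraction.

Under H₀, S ~ Binomial(8, 1/12); the Type I error rate is P(S ≥ 2).
α = 1 − P(S ≤ 1) = 1 − 370256249/429981696 = 59725447/429981696.

59725447/429981696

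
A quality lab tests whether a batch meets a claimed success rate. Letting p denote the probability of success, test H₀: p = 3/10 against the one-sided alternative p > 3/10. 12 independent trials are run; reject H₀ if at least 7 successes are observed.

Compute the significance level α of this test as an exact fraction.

α = P(reject H₀ | H₀ true) = P(Y ≥ 7 | p = 3/10), with Y ~ Binomial(12, 3/10).
Adding the binomial terms for j = 7 through 12 with p = 3/10 yields 19300421529/500000000000.

19300421529/500000000000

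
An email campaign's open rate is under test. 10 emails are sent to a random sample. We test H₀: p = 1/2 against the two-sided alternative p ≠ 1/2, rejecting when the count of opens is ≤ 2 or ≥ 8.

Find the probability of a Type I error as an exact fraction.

7/64

Under H₀, K ~ Binomial(10, 1/2); α is the probability of landing in either tail, P(K ≤ 2) + P(K ≥ 8).
By symmetry, α = 2·P(K ≤ 2) = 2·(1 + 10 + 45)/1024 = 112/1024 = 7/64.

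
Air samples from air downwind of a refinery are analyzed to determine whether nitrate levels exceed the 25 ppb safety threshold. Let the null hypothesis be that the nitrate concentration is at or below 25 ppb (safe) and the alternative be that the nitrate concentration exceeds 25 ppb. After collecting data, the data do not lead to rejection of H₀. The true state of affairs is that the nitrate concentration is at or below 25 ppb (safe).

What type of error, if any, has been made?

Neither — the decision is correct.

The test retained a true H₀ — the decision matches the true state.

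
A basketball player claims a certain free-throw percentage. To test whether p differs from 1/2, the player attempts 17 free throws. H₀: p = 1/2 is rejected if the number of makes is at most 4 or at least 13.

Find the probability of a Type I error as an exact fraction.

Under H₀, S ~ Binomial(17, 1/2); α is the probability of landing in either tail, P(S ≤ 4) + P(S ≥ 13).
By symmetry, α = 2·P(S ≤ 4) = 2·(1 + 17 + 136 + 680 + 2380)/131072 = 6428/131072 = 1607/32768.

1607/32768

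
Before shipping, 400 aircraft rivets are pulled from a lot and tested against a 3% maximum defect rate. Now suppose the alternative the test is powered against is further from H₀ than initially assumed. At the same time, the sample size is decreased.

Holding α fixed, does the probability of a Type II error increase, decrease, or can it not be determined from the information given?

Cannot be determined from the information given.

The first change alone would make β decrease; the second alone would make β increase. Which effect dominates depends on the magnitudes, which are not given.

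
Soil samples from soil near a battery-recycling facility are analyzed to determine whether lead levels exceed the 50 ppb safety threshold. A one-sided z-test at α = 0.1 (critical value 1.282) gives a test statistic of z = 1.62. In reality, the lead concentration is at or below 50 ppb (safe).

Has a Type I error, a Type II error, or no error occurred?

The conventional null hypothesis is that the lead concentration is at or below 50 ppb (safe).
Since z = 1.62 > z* = 1.282, H₀ is rejected.
H₀ is true (actually the lead concentration is at or below 50 ppb (safe)).
Rejecting a true H₀ is a Type I error.

Type I error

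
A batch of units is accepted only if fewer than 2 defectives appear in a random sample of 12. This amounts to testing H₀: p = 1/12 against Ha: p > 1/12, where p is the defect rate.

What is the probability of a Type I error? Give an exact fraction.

α = P(reject H₀ | H₀ true) = P(S ≥ 2 | p = 1/12), S ~ Binomial(12, 1/12).
Via the complement, α = 1 − Σ_{j=0}^{1} C(12,j)(1/12)^j(11/12)^{12-j} = 2353932024203/8916100448256.

2353932024203/8916100448256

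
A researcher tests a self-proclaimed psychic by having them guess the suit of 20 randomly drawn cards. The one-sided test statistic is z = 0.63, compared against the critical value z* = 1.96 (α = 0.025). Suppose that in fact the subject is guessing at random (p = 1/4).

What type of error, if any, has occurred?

The conventional null hypothesis is that the subject is guessing at random (p = 1/4).
Since z = 0.63 ≤ z* = 1.96, H₀ is not rejected.
H₀ is true (actually the subject is guessing at random (p = 1/4)).
The decision matches the true state — no error.

No error — this is a correct decision.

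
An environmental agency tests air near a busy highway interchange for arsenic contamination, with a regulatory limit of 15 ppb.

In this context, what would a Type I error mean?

With the conventional null hypothesis that the arsenic concentration is at or below 15 ppb (safe):
A Type I error is rejecting H₀ when H₀ is true.
Here that means declaring the site contaminated and ordering remediation when actually the arsenic concentration is at or below 15 ppb (safe).

A Type I error would mean concluding that the arsenic concentration exceeds 15 ppb when in fact the arsenic concentration is at or below 15 ppb (safe).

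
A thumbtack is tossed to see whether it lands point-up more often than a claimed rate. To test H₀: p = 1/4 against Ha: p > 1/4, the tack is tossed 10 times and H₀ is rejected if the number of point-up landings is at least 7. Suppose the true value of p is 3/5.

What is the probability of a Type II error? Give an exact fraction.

6032416/9765625

β = P(fail to reject H₀ | Ha true) = P(X ≤ 6 | p = 3/5), X ~ Binomial(10, 3/5).
Summing C(10,j)·(3/5)^j·(2/5)^{10-j} for j = 0..6 gives 6032416/9765625.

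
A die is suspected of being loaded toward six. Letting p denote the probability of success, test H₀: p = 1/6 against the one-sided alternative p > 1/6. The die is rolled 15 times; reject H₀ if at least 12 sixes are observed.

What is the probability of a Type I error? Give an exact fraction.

7447/58773123072

Under H₀, X ~ Binomial(15, 1/6), and α = P(X ≥ 12).
Adding the binomial terms for j = 12 through 15 with p = 1/6 yields 7447/58773123072.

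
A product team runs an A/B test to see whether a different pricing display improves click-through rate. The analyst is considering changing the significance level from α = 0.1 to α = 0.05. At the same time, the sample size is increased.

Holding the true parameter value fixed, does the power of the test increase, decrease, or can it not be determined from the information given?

The first change alone would make β increase; the second alone would make β decrease. Which effect dominates depends on the magnitudes, which are not given.
Since power = 1 − β, the effect on power is likewise indeterminate.

Cannot be determined from the information given.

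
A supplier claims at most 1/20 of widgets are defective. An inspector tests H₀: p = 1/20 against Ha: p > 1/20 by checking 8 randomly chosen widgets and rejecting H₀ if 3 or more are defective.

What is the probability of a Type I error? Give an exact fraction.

α = P(reject H₀ | H₀ true) = P(Y ≥ 3 | p = 1/20), Y ~ Binomial(8, 1/20).
α = 1 − P(Y ≤ 2) = 1 − 25451821621/25600000000 = 148178379/25600000000.

148178379/25600000000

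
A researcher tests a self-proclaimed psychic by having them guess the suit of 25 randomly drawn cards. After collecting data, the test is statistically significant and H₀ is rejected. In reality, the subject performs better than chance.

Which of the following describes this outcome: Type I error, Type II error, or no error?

The conventional null hypothesis here is that the subject is guessing at random (p = 1/4).
The test rejected a false H₀ — the decision matches the true state.

No error (correct decision).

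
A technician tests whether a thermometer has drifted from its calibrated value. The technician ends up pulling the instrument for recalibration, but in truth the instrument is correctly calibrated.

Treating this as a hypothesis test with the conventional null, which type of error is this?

The null hypothesis here is that the instrument is correctly calibrated.
'Pulling the instrument for recalibration' corresponds to rejecting H₀.
H₀ was rejected but H₀ is true — a Type I error (false positive).

Type I error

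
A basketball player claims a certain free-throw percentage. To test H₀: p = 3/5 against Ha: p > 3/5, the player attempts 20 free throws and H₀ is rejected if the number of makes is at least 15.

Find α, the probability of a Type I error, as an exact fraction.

The Type I error probability is α = P(Y ≥ 15) computed under H₀, where Y ~ Binomial(20, 3/5).
P(Y ≥ 15) = Σ_{j=15}^{20} C(20,j)·(3/5)^j·(2/5)^{20-j} = 11978051445297/95367431640625.

11978051445297/95367431640625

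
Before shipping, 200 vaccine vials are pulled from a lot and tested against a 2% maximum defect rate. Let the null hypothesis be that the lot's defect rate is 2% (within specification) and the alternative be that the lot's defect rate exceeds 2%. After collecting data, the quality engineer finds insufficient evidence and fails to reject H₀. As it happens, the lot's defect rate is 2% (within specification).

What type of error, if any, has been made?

No error — this is a correct decision.

The test retained a true H₀ — the decision matches the true state.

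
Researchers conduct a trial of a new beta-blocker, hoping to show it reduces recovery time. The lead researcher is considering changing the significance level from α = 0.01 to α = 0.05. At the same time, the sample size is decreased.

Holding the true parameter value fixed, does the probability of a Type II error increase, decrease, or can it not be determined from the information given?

The first change alone would make β decrease; the second alone would make β increase. Which effect dominates depends on the magnitudes, which are not given.

Cannot be determined from the information given.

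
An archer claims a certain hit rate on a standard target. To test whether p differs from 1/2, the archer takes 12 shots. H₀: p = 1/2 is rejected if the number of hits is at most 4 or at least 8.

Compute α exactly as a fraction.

α = P(Y ≤ 4 or Y ≥ 8 | p = 1/2), Y ~ Binomial(12, 1/2).
Each tail has probability (1 + 12 + 66 + 220 + 495)/4096; doubling gives α = 1588/4096 = 397/1024.

397/1024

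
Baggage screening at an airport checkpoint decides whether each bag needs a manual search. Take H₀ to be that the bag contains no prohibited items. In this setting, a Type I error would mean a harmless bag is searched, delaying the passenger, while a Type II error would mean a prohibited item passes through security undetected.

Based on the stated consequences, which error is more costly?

The Type II consequence (a prohibited item passes through security undetected) is more severe than the Type I consequence (a harmless bag is searched, delaying the passenger).

Type II error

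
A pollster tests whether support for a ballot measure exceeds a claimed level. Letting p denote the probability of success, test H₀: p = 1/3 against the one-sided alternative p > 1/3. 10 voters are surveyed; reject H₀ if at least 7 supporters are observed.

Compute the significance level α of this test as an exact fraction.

α = P(reject H₀ | H₀ true) = P(X ≥ 7 | p = 1/3), with X ~ Binomial(10, 1/3).
Summing C(10,j)(1/3)^j(2/3)^{10−j} for j = 7,…,10 gives 43/2187.

43/2187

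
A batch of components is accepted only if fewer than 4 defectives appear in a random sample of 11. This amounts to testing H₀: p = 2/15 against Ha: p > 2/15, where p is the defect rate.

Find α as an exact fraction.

27663615392/576650390625

α = P(reject H₀ | H₀ true) = P(Y ≥ 4 | p = 2/15), Y ~ Binomial(11, 2/15).
Via the complement, α = 1 − Σ_{j=0}^{3} C(11,j)(2/15)^j(13/15)^{11-j} = 27663615392/576650390625.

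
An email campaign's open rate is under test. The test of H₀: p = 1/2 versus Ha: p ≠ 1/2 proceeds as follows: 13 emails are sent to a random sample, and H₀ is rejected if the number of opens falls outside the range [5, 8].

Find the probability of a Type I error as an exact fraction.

The significance level is the null-hypothesis probability of the rejection region {≤4} ∪ {≥9}.
The two tails are symmetric, so α = 2·(1 + 13 + 78 + 286 + 715)/2^13 = 2186/8192 = 1093/4096.

1093/4096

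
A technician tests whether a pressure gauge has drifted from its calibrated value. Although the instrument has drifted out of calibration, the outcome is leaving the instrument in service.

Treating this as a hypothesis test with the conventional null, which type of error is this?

The null hypothesis here is that the instrument is correctly calibrated.
'Leaving the instrument in service' corresponds to failing to reject H₀.
H₀ was not rejected but H₀ is false — a Type II error (false negative).

Type II error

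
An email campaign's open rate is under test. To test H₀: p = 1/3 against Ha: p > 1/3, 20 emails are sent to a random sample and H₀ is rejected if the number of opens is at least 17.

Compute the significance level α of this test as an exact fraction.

α = P(reject H₀ | H₀ true) = P(Y ≥ 17 | p = 1/3), with Y ~ Binomial(20, 1/3).
P(Y ≥ 17) = Σ_{j=17}^{20} C(20,j)·(1/3)^j·(2/3)^{20-j} = 3307/1162261467.

3307/1162261467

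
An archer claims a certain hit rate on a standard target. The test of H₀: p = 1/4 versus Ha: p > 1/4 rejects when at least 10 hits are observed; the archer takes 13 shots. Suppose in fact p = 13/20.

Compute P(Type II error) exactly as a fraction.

A Type II error is failing to reject when Ha holds: with p = 13/20, β = P(K ≤ 9).
Adding the binomial probabilities P(K=0)+…+P(K=9) at p = 13/20 gives 739046497348117/1024000000000000.

739046497348117/1024000000000000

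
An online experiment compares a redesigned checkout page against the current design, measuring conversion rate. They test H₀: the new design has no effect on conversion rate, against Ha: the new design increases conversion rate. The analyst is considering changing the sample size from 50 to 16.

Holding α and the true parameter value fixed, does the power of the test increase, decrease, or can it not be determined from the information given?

It decreases.

Reducing n widens both sampling distributions, so the test has less ability to distinguish Ha from H₀.
Since power = 1 − β and β increases, power decreases.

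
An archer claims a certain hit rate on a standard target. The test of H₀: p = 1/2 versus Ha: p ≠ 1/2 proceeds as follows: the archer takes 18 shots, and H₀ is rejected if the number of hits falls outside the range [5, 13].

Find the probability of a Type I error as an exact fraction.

253/8192

α = P(K ≤ 4 or K ≥ 14 | p = 1/2), K ~ Binomial(18, 1/2).
By symmetry, α = 2·P(K ≤ 4) = 2·(1 + 18 + 153 + 816 + 3060)/262144 = 8096/262144 = 253/8192.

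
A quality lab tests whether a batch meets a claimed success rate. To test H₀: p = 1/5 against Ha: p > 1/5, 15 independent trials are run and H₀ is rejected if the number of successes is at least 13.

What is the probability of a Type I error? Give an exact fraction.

1741/30517578125

Under H₀, S ~ Binomial(15, 1/5), and α = P(S ≥ 13).
P(S ≥ 13) = Σ_{j=13}^{15} C(15,j)·(1/5)^j·(4/5)^{15-j} = 1741/30517578125.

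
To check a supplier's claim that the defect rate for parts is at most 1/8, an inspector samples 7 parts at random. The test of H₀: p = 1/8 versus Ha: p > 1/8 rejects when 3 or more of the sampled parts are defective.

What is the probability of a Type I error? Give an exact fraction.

97119/2097152

α = P(reject H₀ | H₀ true) = P(X ≥ 3 | p = 1/8), X ~ Binomial(7, 1/8).
Via the complement, α = 1 − Σ_{j=0}^{2} C(7,j)(1/8)^j(7/8)^{7-j} = 97119/2097152.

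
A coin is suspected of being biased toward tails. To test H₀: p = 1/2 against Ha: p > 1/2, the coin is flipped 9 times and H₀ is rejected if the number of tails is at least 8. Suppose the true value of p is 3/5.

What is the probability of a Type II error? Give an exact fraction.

A Type II error is failing to reject when Ha holds: with p = 3/5, β = P(S ≤ 7).
Adding the binomial probabilities P(S=0)+…+P(S=7) at p = 3/5 gives 1815344/1953125.

1815344/1953125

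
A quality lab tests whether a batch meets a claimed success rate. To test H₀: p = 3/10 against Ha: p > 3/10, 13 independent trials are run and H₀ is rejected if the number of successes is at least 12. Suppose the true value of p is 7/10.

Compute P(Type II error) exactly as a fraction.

Under the alternative p = 7/10, Y ~ Binomial(13, 7/10); β is the probability the test does not reject, P(Y < 12).
Equivalently, β = 1 − P(Y ≥ 12) = 4681650394377/5000000000000.

4681650394377/5000000000000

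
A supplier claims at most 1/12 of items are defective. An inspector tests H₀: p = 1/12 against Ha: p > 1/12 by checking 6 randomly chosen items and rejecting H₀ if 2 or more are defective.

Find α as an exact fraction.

248117/2985984

α = P(reject H₀ | H₀ true) = P(S ≥ 2 | p = 1/12), S ~ Binomial(6, 1/12).
Computing the lower-tail complement: 1 − 2737867/2985984 = 248117/2985984.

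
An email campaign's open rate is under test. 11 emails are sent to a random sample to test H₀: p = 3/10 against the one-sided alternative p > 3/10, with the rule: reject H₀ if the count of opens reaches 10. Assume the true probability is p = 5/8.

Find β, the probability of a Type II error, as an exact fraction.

4109420421/4294967296

Under the alternative p = 5/8, K ~ Binomial(11, 5/8); β is the probability the test does not reject, P(K < 10).
Equivalently, β = 1 − P(K ≥ 10) = 4109420421/4294967296.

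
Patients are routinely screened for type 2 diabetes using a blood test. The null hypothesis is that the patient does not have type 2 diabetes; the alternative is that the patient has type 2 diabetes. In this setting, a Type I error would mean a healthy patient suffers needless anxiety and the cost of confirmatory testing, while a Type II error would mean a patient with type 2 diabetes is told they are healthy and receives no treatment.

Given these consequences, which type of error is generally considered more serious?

The Type II consequence (a patient with type 2 diabetes is told they are healthy and receives no treatment) is more severe than the Type I consequence (a healthy patient suffers needless anxiety and the cost of confirmatory testing).

Type II error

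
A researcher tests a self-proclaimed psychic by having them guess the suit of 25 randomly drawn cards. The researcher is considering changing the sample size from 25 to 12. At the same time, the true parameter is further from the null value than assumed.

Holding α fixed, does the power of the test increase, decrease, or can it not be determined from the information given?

The first change alone would make β increase; the second alone would make β decrease. Which effect dominates depends on the magnitudes, which are not given.
Since power = 1 − β, the effect on power is likewise indeterminate.

Cannot be determined from the information given.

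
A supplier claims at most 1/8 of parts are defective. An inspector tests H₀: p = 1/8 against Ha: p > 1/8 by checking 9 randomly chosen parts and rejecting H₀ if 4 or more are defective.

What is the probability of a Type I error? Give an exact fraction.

α = P(reject H₀ | H₀ true) = P(X ≥ 4 | p = 1/8), X ~ Binomial(9, 1/8).
Computing the lower-tail complement: 1 − 4117715/4194304 = 76589/4194304.

76589/4194304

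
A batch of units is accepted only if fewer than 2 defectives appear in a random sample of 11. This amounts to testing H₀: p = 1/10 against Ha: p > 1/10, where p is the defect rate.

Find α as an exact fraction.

α = P(reject H₀ | H₀ true) = P(Y ≥ 2 | p = 1/10), Y ~ Binomial(11, 1/10).
Computing the lower-tail complement: 1 − 3486784401/5000000000 = 1513215599/5000000000.

1513215599/5000000000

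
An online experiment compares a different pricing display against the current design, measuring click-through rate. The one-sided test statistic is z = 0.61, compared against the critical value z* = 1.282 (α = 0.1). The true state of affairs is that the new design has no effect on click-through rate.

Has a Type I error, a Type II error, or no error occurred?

The conventional null hypothesis is that the new design has no effect on click-through rate.
Since z = 0.61 ≤ z* = 1.282, H₀ is not rejected.
H₀ is true (actually the new design has no effect on click-through rate).
The decision matches the true state — no error.

No error — this is a correct decision.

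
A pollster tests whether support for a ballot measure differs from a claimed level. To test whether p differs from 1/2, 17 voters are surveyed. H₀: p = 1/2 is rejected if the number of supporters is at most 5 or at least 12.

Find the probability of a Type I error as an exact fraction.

The significance level is the null-hypothesis probability of the rejection region {≤5} ∪ {≥12}.
The two tails are symmetric, so α = 2·(1 + 17 + 136 + 680 + 2380 + 6188)/2^17 = 18804/131072 = 4701/32768.

4701/32768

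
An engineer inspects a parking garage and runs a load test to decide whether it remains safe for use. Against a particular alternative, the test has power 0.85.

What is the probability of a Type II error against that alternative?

Power = 1 − β, so β = 1 − 0.85 = 0.15.

0.15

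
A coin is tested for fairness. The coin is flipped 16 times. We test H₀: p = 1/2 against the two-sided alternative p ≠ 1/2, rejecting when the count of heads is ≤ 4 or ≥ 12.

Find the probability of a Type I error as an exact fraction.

Under H₀, Y ~ Binomial(16, 1/2); α is the probability of landing in either tail, P(Y ≤ 4) + P(Y ≥ 12).
By symmetry, α = 2·P(Y ≤ 4) = 2·(1 + 16 + 120 + 560 + 1820)/65536 = 5034/65536 = 2517/32768.

2517/32768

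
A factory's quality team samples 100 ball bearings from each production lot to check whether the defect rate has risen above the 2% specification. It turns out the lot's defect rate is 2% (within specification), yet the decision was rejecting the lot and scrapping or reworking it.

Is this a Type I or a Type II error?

Type I error

The null hypothesis here is that the lot's defect rate is 2% (within specification).
'Rejecting the lot and scrapping or reworking it' corresponds to rejecting H₀.
H₀ was rejected but H₀ is true — a Type I error (false positive).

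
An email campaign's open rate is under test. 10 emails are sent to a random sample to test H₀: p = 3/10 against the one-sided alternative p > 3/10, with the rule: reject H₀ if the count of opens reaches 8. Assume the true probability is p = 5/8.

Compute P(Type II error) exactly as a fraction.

A Type II error is failing to reject when Ha holds: with p = 5/8, β = P(X ≤ 7).
Summing C(10,j)·(5/8)^j·(3/8)^{10-j} for j = 0..7 gives 211794831/268435456.

211794831/268435456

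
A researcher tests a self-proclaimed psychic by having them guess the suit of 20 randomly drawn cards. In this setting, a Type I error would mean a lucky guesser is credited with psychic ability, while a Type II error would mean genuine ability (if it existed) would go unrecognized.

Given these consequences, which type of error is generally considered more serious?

The Type I consequence (a lucky guesser is credited with psychic ability) is more severe than the Type II consequence (genuine ability (if it existed) would go unrecognized).

Type I error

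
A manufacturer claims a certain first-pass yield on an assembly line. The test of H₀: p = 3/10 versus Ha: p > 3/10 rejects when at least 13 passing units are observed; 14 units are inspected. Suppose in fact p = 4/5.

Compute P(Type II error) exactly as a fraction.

4895556073/6103515625

Under the alternative p = 4/5, X ~ Binomial(14, 4/5); β is the probability the test does not reject, P(X < 13).
Equivalently, β = 1 − P(X ≥ 13) = 4895556073/6103515625.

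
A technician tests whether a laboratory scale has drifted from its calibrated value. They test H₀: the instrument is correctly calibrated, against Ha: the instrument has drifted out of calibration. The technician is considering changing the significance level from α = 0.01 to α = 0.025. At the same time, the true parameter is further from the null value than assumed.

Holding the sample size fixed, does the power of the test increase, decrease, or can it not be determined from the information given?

Relaxing α lowers the evidence threshold; under Ha, outcomes that previously fell short now trigger rejection. A bigger departure from H₀ is easier for the test to detect, so it fails to reject less often. Both changes push β in the same direction.
Since power = 1 − β and β decreases, power increases.

It increases.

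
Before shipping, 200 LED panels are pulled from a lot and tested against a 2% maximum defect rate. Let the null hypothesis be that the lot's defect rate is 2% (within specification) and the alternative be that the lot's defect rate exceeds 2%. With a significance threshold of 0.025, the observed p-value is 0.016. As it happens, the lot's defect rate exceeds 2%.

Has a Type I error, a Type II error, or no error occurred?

Since p = 0.016 < α = 0.025, H₀ is rejected.
H₀ is false (actually the lot's defect rate exceeds 2%).
The decision matches the true state — no error.

Neither — the decision is correct.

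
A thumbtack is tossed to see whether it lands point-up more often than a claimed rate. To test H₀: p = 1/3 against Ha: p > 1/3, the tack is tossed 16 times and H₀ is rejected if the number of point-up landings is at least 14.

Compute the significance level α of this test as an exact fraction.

The Type I error probability is α = P(Y ≥ 14) computed under H₀, where Y ~ Binomial(16, 1/3).
Adding the binomial terms for j = 14 through 16 with p = 1/3 yields 19/1594323.

19/1594323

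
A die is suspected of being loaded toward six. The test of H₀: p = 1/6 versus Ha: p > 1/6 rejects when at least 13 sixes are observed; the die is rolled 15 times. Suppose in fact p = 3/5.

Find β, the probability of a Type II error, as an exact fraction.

β = P(fail to reject H₀ | Ha true) = P(S ≤ 12 | p = 3/5), S ~ Binomial(15, 3/5).
Equivalently, β = 1 − P(S ≥ 13) = 29690124488/30517578125.

29690124488/30517578125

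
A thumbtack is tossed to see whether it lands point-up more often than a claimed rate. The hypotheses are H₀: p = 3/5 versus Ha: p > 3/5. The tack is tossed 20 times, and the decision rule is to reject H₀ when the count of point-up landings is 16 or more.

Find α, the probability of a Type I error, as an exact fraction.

4859156913201/95367431640625

The Type I error probability is α = P(K ≥ 16) computed under H₀, where K ~ Binomial(20, 3/5).
Adding the binomial terms for j = 16 through 20 with p = 3/5 yields 4859156913201/95367431640625.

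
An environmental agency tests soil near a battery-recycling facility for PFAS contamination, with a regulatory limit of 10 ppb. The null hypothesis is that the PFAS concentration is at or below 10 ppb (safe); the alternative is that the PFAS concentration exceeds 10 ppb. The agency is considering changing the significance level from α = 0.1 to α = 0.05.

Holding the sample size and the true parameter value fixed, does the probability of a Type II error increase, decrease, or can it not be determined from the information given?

Lowering α raises the bar for rejection; under Ha, the test now fails to reject on outcomes it previously would have rejected.

It increases.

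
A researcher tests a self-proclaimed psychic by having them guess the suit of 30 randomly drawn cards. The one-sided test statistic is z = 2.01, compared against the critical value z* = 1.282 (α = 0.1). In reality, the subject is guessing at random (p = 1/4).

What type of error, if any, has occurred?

Type I error

The conventional null hypothesis is that the subject is guessing at random (p = 1/4).
Since z = 2.01 > z* = 1.282, H₀ is rejected.
H₀ is true (actually the subject is guessing at random (p = 1/4)).
Rejecting a true H₀ is a Type I error.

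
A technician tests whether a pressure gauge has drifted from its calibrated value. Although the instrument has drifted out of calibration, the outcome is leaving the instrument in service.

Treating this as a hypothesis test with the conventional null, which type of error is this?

The null hypothesis here is that the instrument is correctly calibrated.
'Leaving the instrument in service' corresponds to failing to reject H₀.
H₀ was not rejected but H₀ is false — a Type II error (false negative).

Type II error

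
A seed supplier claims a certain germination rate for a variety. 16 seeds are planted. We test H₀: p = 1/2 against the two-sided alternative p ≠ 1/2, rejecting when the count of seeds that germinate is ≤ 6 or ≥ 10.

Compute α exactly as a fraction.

Under H₀, X ~ Binomial(16, 1/2); α is the probability of landing in either tail, P(X ≤ 6) + P(X ≥ 10).
By symmetry, α = 2·P(X ≤ 6) = 2·(1 + 16 + 120 + 560 + 1820 + 4368 + 8008)/65536 = 29786/65536 = 14893/32768.

14893/32768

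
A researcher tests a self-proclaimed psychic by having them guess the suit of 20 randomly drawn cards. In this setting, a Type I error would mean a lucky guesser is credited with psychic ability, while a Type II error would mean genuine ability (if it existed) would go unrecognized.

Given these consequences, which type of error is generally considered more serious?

Type I error

The Type I consequence (a lucky guesser is credited with psychic ability) is more severe than the Type II consequence (genuine ability (if it existed) would go unrecognized).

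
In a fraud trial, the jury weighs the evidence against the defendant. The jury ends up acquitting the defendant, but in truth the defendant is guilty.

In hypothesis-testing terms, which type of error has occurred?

Type II error

The null hypothesis here is that the defendant is innocent.
'Acquitting the defendant' corresponds to failing to reject H₀.
H₀ was not rejected but H₀ is false — a Type II error (false negative).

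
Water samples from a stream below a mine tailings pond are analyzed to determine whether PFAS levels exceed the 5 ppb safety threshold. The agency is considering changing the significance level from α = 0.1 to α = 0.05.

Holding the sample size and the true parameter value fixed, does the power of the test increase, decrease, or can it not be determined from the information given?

A smaller α moves the rejection region further into the tail. With the alternative true, more outcomes now fall outside the rejection region, so failing to reject becomes more likely.
Since power = 1 − β and β increases, power decreases.

It decreases.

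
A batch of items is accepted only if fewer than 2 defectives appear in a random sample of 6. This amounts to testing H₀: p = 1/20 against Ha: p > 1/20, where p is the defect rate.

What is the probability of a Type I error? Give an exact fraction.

The significance level is the probability, assuming p = 1/20, of seeing 2 or more defectives in 6 draws.
α = 1 − P(Y ≤ 1) = 1 − 2476099/2560000 = 83901/2560000.

83901/2560000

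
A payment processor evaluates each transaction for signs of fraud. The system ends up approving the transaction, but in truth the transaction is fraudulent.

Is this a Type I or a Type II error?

Type II error

The null hypothesis here is that the transaction is legitimate.
'Approving the transaction' corresponds to failing to reject H₀.
H₀ was not rejected but H₀ is false — a Type II error (false negative).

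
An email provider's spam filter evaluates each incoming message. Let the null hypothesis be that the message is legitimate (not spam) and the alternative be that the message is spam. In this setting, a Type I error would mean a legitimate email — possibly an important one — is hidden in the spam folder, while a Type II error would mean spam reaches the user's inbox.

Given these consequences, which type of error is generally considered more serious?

Type I error

The Type I consequence (a legitimate email — possibly an important one — is hidden in the spam folder) is more severe than the Type II consequence (spam reaches the user's inbox).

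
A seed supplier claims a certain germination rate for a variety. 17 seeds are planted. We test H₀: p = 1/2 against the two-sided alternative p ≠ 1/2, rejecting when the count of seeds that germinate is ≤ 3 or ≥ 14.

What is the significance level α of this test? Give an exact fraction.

Under H₀, S ~ Binomial(17, 1/2); α is the probability of landing in either tail, P(S ≤ 3) + P(S ≥ 14).
The two tails are symmetric, so α = 2·(1 + 17 + 136 + 680)/2^17 = 1668/131072 = 417/32768.

417/32768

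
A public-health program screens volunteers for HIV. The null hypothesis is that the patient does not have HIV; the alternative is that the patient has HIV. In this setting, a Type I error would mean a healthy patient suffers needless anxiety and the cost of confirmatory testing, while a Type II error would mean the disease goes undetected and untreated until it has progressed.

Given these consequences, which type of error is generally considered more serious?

Type II error

The Type II consequence (the disease goes undetected and untreated until it has progressed) is more severe than the Type I consequence (a healthy patient suffers needless anxiety and the cost of confirmatory testing).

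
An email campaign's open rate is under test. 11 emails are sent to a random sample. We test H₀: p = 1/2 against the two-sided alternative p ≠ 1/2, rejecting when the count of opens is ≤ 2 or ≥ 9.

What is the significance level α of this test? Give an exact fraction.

Under H₀, X ~ Binomial(11, 1/2); α is the probability of landing in either tail, P(X ≤ 2) + P(X ≥ 9).
The two tails are symmetric, so α = 2·(1 + 11 + 55)/2^11 = 134/2048 = 67/1024.

67/1024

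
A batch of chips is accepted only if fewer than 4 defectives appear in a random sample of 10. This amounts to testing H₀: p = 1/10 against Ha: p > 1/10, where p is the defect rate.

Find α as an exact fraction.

7996999/625000000

The significance level is the probability, assuming p = 1/10, of seeing 4 or more defectives in 10 draws.
Computing the lower-tail complement: 1 − 617003001/625000000 = 7996999/625000000.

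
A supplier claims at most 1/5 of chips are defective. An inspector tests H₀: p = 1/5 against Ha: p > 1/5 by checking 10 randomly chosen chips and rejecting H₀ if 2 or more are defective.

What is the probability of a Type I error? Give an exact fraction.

The significance level is the probability, assuming p = 1/5, of seeing 2 or more defectives in 10 draws.
Computing the lower-tail complement: 1 − 3670016/9765625 = 6095609/9765625.

6095609/9765625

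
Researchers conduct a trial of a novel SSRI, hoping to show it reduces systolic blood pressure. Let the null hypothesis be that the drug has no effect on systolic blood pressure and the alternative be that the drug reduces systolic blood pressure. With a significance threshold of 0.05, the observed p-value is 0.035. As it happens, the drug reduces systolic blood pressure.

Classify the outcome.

No error — this is a correct decision.

Since p = 0.035 < α = 0.05, H₀ is rejected.
H₀ is false (actually the drug reduces systolic blood pressure).
The decision matches the true state — no error.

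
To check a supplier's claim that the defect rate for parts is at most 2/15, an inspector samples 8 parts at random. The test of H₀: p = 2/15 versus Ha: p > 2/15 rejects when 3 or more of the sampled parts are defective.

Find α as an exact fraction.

67527008/854296875

α = P(reject H₀ | H₀ true) = P(Y ≥ 3 | p = 2/15), Y ~ Binomial(8, 2/15).
Computing the lower-tail complement: 1 − 786769867/854296875 = 67527008/854296875.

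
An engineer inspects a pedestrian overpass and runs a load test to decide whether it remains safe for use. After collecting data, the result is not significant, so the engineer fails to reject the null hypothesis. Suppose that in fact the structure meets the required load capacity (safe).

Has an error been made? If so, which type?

No error (correct decision).

The conventional null hypothesis here is that the structure meets the required load capacity (safe).
The test retained a true H₀ — the decision matches the true state.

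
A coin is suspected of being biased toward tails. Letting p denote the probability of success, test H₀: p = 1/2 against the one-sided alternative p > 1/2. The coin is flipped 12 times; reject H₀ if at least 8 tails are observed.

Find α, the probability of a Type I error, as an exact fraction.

The Type I error probability is α = P(S ≥ 8) computed under H₀, where S ~ Binomial(12, 1/2).
That's C(12,8) + C(12,9) + C(12,10) + C(12,11) + C(12,12) over 2^12, i.e. (495 + 220 + 66 + 12 + 1)/4096 = 794/4096 = 397/2048.

397/2048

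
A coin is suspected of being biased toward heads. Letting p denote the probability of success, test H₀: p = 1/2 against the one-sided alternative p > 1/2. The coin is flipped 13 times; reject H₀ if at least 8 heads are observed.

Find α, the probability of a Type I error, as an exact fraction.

α = P(reject H₀ | H₀ true) = P(Y ≥ 8 | p = 1/2), with Y ~ Binomial(13, 1/2).
P(Y ≥ 8) = [C(13,8) + C(13,9) + C(13,10) + C(13,11) + C(13,12) + C(13,13)] / 2^13 = (1287 + 715 + 286 + 78 + 13 + 1) / 8192 = 2380/8192 = 595/2048.

595/2048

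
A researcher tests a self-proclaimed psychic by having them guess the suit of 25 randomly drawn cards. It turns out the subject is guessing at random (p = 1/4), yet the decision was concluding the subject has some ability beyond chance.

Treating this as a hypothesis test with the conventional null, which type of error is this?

Type I error

The null hypothesis here is that the subject is guessing at random (p = 1/4).
'Concluding the subject has some ability beyond chance' corresponds to rejecting H₀.
H₀ was rejected but H₀ is true — a Type I error (false positive).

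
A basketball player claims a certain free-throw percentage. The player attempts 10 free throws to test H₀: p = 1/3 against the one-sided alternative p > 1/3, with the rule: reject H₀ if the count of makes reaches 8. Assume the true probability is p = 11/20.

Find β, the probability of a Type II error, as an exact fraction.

2305127290491/2560000000000

Under the alternative p = 11/20, K ~ Binomial(10, 11/20); β is the probability the test does not reject, P(K < 8).
Summing C(10,j)·(11/20)^j·(9/20)^{10-j} for j = 0..7 gives 2305127290491/2560000000000.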